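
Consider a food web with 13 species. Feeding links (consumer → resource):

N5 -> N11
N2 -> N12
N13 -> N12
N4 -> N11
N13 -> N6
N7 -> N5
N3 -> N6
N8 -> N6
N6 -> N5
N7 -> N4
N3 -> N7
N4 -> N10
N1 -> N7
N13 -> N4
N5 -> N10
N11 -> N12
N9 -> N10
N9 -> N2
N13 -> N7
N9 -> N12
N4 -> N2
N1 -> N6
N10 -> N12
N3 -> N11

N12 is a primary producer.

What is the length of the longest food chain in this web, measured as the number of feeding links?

One longest chain: N12 → N11 → N5 → N6 → N8.
It has 5 species and 4 links.

4 links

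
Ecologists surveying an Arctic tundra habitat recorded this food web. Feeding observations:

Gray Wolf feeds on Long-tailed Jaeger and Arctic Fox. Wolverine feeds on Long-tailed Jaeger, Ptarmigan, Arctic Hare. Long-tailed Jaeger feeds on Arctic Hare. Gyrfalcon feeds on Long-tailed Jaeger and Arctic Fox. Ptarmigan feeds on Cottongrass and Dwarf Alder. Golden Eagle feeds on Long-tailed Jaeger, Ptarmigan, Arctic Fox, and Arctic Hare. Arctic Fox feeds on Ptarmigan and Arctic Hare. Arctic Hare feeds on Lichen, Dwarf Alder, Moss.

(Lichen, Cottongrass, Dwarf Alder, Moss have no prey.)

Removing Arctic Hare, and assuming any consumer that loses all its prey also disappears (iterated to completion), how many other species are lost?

1

Remove Arctic Hare.
Round 1: Long-tailed Jaeger (all prey gone) → extinct.
No further losses. Total secondary extinctions: 1.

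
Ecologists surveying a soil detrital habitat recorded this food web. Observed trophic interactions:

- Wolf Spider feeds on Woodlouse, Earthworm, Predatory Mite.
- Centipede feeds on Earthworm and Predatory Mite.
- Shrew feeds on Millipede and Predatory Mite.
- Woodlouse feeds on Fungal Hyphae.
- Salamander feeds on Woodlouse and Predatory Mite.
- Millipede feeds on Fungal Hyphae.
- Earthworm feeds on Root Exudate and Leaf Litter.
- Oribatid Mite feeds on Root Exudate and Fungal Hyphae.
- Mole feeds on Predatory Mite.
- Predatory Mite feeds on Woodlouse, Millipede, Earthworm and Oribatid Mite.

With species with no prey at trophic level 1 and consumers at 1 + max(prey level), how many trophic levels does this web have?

4

Basal resources (level 1): Root Exudate, Fungal Hyphae, Leaf Litter.
Fungal Hyphae → Millipede → Predatory Mite → Shrew gives Shrew level 4.
No species has a prey at level 4, so no species reaches level 5.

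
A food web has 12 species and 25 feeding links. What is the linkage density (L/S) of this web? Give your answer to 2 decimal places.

There are L = 25 links among S = 12 species.
L/S = 25/12 = 2.0833 ≈ 2.08.

L/S = 2.08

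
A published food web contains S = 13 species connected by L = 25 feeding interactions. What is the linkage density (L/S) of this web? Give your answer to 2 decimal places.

There are L = 25 links among S = 13 species.
L/S = 25/13 = 1.9231 ≈ 1.92.

L/S = 1.92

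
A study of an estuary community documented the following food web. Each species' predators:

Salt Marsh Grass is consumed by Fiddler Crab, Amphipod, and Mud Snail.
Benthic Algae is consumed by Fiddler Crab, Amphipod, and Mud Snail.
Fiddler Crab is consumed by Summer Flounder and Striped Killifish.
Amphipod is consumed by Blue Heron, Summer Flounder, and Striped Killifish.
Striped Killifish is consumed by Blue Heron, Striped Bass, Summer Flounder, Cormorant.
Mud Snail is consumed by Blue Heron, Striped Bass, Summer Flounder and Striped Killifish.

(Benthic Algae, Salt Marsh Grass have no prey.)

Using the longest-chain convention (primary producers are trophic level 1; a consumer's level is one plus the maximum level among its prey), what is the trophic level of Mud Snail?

Trophic level 2

Benthic Algae is a producer → level 1.
Mud Snail eats Benthic Algae (level 1); other prey at levels: Salt Marsh Grass 1 → level 2.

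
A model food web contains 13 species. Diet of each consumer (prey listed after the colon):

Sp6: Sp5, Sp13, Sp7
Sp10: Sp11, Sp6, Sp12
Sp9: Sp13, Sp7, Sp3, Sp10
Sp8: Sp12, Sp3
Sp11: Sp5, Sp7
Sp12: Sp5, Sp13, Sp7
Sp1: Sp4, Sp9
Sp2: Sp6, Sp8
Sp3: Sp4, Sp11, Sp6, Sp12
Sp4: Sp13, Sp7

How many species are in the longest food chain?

5 species

One longest chain: Sp13 → Sp4 → Sp3 → Sp8 → Sp2.
It has 5 species and 4 links.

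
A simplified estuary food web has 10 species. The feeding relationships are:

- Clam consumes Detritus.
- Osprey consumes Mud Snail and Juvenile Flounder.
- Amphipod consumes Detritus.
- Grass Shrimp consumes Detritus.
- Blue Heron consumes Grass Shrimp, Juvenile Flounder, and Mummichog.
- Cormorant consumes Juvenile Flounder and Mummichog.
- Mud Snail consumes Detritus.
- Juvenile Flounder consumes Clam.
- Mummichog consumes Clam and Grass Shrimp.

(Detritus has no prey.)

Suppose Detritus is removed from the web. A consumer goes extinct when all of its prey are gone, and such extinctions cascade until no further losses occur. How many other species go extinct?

Remove Detritus.
Round 1: Clam (all prey gone), Grass Shrimp (all prey gone), Mud Snail (all prey gone), Amphipod (all prey gone) → extinct.
Round 2: Juvenile Flounder (all prey gone), Mummichog (all prey gone) → extinct.
Round 3: Osprey (all prey gone), Blue Heron (all prey gone), Cormorant (all prey gone) → extinct.
No further losses. Total secondary extinctions: 9.

9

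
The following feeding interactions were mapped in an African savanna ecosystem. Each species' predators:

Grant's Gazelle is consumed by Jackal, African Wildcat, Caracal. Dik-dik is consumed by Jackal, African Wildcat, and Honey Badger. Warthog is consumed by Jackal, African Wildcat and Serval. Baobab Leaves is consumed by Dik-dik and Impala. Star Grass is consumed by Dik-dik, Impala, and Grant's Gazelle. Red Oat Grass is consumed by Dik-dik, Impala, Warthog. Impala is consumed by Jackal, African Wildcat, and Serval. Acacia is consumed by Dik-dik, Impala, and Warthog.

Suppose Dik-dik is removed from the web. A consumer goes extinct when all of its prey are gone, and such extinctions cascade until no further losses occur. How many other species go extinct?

1

Remove Dik-dik.
Round 1: Honey Badger (all prey gone) → extinct.
No further losses. Total secondary extinctions: 1.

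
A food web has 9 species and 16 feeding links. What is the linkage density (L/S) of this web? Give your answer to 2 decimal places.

L/S = 1.78

There are L = 16 links among S = 9 species.
L/S = 16/9 = 1.7778 ≈ 1.78.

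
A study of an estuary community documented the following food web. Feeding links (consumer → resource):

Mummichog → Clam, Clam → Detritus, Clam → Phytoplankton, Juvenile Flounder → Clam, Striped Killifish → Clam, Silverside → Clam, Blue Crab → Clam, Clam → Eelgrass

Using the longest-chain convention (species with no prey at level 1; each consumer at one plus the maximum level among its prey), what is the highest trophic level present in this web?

Basal resources (level 1): Eelgrass, Phytoplankton, Detritus.
Eelgrass → Clam → Blue Crab gives Blue Crab level 3.
No species has a prey at level 3, so no species reaches level 4.

3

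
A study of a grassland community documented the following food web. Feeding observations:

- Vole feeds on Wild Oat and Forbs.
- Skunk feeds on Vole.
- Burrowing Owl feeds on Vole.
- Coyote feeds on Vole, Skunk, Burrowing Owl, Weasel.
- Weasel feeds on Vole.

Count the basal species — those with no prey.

Basal species (no prey listed): Wild Oat, Forbs.
Count: 2.

2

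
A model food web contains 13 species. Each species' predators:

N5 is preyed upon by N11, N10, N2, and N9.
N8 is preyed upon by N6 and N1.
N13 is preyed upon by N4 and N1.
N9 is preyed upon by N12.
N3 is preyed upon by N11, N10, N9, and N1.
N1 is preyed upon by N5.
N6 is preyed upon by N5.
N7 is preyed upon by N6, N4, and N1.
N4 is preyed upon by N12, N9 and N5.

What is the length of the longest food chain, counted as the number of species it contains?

5 species

One longest chain: N13 → N1 → N5 → N9 → N12.
It has 5 species and 4 links.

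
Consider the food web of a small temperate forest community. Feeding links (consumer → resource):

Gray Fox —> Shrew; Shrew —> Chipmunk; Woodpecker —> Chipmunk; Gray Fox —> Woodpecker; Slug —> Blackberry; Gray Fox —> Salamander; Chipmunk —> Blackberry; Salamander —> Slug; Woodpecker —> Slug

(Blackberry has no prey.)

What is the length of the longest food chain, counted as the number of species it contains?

One longest chain: Blackberry → Slug → Salamander → Gray Fox.
It has 4 species and 3 links.

4 species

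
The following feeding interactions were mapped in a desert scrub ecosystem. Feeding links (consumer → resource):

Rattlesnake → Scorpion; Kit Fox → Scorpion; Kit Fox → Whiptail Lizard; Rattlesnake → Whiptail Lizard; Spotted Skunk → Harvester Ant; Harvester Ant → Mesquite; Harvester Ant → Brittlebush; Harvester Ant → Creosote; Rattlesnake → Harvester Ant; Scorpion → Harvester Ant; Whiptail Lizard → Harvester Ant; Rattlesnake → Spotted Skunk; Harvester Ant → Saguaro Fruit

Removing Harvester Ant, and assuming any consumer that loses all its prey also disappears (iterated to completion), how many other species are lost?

Remove Harvester Ant.
Round 1: Whiptail Lizard (all prey gone), Scorpion (all prey gone), Spotted Skunk (all prey gone) → extinct.
Round 2: Kit Fox (all prey gone), Rattlesnake (all prey gone) → extinct.
No further losses. Total secondary extinctions: 5.

5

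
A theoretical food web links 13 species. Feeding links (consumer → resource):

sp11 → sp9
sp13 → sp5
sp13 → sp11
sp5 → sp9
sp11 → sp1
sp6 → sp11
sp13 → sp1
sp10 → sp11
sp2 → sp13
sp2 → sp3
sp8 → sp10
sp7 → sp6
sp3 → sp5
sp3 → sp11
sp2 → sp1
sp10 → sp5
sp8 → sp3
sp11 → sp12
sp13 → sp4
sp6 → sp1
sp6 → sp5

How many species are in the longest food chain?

4 species

One longest chain: sp9 → sp5 → sp3 → sp2.
It has 4 species and 3 links.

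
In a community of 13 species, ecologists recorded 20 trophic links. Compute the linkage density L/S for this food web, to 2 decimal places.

L/S = 1.54

There are L = 20 links among S = 13 species.
L/S = 20/13 = 1.5385 ≈ 1.54.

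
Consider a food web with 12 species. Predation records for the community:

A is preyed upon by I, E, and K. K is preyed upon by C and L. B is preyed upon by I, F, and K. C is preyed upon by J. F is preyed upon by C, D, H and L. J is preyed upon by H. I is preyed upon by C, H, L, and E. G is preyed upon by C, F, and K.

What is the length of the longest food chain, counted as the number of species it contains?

5 species

One longest chain: A → I → C → J → H.
It has 5 species and 4 links.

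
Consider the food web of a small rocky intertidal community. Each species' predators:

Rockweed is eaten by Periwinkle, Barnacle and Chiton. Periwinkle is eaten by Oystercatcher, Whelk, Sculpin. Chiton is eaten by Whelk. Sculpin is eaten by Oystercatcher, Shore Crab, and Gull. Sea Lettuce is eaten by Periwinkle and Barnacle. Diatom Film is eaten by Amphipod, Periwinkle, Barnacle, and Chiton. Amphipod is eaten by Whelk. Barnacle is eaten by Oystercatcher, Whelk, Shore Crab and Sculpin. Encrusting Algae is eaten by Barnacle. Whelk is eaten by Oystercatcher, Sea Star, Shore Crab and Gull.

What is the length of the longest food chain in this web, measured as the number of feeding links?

3 links

One longest chain: Diatom Film → Amphipod → Whelk → Oystercatcher.
It has 4 species and 3 links.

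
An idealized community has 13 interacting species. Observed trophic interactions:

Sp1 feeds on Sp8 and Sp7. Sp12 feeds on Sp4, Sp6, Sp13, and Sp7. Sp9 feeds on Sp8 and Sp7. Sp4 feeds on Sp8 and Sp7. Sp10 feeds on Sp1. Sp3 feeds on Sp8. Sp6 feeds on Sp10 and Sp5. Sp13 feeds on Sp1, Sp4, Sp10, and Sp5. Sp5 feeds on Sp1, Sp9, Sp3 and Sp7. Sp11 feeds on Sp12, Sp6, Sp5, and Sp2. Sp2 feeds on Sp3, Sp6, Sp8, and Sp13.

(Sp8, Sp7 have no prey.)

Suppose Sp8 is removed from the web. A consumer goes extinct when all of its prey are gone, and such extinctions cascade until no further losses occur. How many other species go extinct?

1

Remove Sp8.
Round 1: Sp3 (all prey gone) → extinct.
No further losses. Total secondary extinctions: 1.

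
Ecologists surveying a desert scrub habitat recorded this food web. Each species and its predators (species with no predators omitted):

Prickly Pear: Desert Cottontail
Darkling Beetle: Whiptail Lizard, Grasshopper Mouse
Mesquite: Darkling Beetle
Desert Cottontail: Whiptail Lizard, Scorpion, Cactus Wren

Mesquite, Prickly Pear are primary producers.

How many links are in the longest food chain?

One longest chain: Prickly Pear → Desert Cottontail → Whiptail Lizard.
It has 3 species and 2 links.

2 links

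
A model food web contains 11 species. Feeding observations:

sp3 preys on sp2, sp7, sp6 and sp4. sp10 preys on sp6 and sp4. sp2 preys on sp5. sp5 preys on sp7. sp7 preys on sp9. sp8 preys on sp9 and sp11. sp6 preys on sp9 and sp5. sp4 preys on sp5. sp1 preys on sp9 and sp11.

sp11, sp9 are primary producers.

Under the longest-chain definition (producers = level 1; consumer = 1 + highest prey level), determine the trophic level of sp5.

sp9 is a producer → level 1.
sp7 eats sp9 → level 2.
sp5 eats sp7 → level 3.

Trophic level 3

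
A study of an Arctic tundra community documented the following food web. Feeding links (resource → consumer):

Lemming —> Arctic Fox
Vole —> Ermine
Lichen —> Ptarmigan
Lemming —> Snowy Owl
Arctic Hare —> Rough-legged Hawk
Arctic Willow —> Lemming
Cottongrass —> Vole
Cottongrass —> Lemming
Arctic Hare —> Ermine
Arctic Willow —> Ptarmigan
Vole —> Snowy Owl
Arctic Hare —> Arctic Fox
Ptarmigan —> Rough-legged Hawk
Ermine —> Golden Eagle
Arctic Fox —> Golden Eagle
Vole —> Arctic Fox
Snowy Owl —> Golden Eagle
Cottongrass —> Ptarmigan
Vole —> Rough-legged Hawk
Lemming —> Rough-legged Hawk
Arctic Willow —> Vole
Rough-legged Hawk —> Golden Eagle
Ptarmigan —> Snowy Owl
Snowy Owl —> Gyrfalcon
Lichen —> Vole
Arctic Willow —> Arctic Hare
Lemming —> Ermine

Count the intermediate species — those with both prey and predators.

Intermediate species (has both prey and predators): Ptarmigan, Vole, Lemming, Arctic Hare, Snowy Owl, Arctic Fox, Ermine, Rough-legged Hawk.
Count: 8.

8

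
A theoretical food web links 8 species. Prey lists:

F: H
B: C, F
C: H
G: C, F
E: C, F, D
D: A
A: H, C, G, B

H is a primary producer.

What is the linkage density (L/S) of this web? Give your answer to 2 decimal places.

There are L = 14 links among S = 8 species.
L/S = 14/8 = 1.7500 ≈ 1.75.

L/S = 1.75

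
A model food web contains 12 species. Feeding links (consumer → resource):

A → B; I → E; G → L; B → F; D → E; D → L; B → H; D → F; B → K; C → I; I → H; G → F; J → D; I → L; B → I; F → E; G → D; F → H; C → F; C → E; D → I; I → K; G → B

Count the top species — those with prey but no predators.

4

Top species (has prey, but nothing eats it): C, J, G, A.
Count: 4.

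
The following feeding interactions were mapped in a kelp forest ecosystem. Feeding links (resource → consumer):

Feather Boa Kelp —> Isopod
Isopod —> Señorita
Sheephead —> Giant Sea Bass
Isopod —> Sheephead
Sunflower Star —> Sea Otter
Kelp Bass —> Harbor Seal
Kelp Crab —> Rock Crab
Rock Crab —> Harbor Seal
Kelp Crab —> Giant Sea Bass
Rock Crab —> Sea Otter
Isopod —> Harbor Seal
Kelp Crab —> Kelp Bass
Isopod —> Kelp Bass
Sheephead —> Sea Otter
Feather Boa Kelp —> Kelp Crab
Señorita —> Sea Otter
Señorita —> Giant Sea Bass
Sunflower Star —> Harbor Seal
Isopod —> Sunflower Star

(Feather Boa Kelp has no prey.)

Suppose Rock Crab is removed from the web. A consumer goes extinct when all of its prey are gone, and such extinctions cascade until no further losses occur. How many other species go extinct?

0

Remove Rock Crab.
Every predator of it retains at least one other prey: Harbor Seal still has Isopod, Sunflower Star, Kelp Bass; Sea Otter still has Sunflower Star, Sheephead, Señorita.
No consumer loses all prey, so no secondary extinctions occur.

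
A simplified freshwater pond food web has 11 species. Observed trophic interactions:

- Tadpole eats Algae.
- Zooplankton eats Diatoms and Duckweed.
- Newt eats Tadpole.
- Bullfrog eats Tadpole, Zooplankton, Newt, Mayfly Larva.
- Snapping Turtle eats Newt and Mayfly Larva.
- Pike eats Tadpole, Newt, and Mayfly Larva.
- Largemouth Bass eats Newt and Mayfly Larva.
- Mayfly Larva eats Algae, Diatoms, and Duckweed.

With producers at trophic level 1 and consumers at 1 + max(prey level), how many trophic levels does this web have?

4

Producers (level 1): Duckweed, Diatoms, Algae.
Algae → Tadpole → Newt → Snapping Turtle gives Snapping Turtle level 4.
No species has a prey at level 4, so no species reaches level 5.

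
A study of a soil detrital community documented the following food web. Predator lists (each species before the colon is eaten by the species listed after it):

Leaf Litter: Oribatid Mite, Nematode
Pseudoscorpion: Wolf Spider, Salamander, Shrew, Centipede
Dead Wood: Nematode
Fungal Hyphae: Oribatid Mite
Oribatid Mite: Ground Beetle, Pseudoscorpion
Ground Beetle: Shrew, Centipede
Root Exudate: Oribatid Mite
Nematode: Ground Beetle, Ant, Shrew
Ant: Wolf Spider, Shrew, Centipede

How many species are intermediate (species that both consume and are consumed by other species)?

Intermediate species (has both prey and predators): Oribatid Mite, Nematode, Ground Beetle, Pseudoscorpion, Ant.
Count: 5.

5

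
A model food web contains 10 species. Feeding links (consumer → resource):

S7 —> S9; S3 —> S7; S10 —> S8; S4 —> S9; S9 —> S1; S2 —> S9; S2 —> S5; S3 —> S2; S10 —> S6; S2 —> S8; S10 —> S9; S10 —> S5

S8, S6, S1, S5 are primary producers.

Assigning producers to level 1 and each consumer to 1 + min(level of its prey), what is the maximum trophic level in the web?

Producers (level 1): S8, S6, S1, S5.
Following each consumer down to its lowest-level prey: S1 → S9 → S4 (levels 1 through 3).
All prey of S4 (S9 2) are at level 2 or above, so S4 is at level 1 + 2 = 3.
Every consumer has at least one prey at level 2 or below, so none exceeds level 3.

3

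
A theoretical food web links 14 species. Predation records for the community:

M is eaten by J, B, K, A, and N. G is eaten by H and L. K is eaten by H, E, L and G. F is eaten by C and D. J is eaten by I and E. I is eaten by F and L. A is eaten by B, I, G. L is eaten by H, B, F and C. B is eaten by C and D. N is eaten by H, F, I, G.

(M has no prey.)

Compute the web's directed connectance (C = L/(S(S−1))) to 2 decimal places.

C = 0.16

The web has S = 14 species and L = 30 feeding links.
C = L / (S(S−1)) = 30 / 182 = 0.1648 ≈ 0.16.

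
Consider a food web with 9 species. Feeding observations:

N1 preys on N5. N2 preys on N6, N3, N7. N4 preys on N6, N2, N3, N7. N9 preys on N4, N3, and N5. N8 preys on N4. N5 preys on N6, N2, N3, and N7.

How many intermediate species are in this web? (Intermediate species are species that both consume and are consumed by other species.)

Intermediate species (has both prey and predators): N2, N5, N4.
Count: 3.

3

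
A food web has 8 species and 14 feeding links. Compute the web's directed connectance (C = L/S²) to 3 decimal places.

The web has S = 8 species and L = 14 feeding links.
C = L / S² = 14 / 64 = 0.2188 ≈ 0.219.

C = 0.219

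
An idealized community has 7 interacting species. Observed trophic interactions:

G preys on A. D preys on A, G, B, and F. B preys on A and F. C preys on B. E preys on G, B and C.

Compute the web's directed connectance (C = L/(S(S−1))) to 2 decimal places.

The web has S = 7 species and L = 11 feeding links.
C = L / (S(S−1)) = 11 / 42 = 0.2619 ≈ 0.26.

C = 0.26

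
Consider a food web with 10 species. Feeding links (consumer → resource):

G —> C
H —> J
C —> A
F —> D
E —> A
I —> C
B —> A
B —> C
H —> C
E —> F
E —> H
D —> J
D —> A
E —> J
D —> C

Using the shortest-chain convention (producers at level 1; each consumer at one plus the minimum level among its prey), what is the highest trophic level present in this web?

3

Producers (level 1): A, J.
Following each consumer down to its lowest-level prey: A → C → I (levels 1 through 3).
All prey of I (C 2) are at level 2 or above, so I is at level 1 + 2 = 3.
Every consumer has at least one prey at level 2 or below, so none exceeds level 3.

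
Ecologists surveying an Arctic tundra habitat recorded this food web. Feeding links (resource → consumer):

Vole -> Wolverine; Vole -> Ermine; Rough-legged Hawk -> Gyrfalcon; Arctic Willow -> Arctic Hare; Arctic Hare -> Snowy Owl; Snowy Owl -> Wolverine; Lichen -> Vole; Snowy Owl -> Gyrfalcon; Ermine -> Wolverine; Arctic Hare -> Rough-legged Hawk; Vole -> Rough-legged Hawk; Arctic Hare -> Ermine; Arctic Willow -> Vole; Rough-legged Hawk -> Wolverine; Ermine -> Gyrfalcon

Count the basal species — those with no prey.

Basal species (no prey listed): Arctic Willow, Lichen.
Count: 2.

2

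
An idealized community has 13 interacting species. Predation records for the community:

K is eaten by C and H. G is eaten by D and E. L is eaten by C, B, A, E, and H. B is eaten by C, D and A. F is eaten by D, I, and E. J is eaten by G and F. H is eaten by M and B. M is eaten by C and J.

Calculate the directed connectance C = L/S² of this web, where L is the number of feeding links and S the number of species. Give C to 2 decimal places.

The web has S = 13 species and L = 21 feeding links.
C = L / S² = 21 / 169 = 0.1243 ≈ 0.12.

C = 0.12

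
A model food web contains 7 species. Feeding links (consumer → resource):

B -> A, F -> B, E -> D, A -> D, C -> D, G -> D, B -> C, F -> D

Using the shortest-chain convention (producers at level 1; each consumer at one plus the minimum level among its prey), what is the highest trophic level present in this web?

3

Producers (level 1): D.
Following each consumer down to its lowest-level prey: D → C → B (levels 1 through 3).
All prey of B (C 2, A 2) are at level 2 or above, so B is at level 1 + 2 = 3.
Every consumer has at least one prey at level 2 or below, so none exceeds level 3.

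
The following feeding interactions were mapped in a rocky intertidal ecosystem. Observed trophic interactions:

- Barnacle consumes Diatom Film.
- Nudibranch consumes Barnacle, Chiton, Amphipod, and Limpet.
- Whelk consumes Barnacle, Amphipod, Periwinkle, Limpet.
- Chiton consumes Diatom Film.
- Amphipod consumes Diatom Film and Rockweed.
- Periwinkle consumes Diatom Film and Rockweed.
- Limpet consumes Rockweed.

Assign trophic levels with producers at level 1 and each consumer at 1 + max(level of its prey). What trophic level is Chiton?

Trophic level 2

Diatom Film is a producer → level 1.
Chiton eats Diatom Film → level 2.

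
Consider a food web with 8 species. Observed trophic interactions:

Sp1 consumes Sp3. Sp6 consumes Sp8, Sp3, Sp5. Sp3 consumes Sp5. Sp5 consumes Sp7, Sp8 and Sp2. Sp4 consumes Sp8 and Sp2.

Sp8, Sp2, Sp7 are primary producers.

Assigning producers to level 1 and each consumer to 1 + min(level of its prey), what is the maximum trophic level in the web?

Producers (level 1): Sp8, Sp2, Sp7.
Following each consumer down to its lowest-level prey: Sp8 → Sp5 → Sp3 → Sp1 (levels 1 through 4).
All prey of Sp1 (Sp3 3) are at level 3 or above, so Sp1 is at level 1 + 3 = 4.
Every consumer has at least one prey at level 3 or below, so none exceeds level 4.

4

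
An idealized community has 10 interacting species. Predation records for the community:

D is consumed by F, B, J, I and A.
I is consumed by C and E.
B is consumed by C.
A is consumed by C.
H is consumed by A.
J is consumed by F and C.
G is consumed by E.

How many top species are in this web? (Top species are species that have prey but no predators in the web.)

Top species (has prey, but nothing eats it): E, F, C.
Count: 3.

3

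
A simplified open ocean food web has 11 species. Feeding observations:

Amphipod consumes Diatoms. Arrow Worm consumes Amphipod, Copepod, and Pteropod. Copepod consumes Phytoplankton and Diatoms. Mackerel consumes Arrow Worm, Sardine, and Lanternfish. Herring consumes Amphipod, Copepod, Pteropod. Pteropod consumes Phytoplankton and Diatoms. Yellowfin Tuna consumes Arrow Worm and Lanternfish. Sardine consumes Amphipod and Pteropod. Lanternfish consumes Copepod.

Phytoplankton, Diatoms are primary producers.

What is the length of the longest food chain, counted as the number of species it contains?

One longest chain: Phytoplankton → Copepod → Lanternfish → Mackerel.
It has 4 species and 3 links.

4 species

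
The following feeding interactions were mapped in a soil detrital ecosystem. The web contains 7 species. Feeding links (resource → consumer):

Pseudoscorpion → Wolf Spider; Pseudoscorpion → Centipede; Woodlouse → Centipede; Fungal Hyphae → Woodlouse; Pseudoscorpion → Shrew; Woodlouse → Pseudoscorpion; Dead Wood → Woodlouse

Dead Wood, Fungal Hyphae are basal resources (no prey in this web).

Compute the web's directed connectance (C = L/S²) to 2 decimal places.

The web has S = 7 species and L = 7 feeding links.
C = L / S² = 7 / 49 = 0.1429 ≈ 0.14.

C = 0.14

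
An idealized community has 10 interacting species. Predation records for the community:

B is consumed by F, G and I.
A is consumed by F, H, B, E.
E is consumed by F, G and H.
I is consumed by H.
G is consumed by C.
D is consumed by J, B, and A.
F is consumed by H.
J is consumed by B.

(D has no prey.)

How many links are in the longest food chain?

4 links

One longest chain: D → A → E → G → C.
It has 5 species and 4 links.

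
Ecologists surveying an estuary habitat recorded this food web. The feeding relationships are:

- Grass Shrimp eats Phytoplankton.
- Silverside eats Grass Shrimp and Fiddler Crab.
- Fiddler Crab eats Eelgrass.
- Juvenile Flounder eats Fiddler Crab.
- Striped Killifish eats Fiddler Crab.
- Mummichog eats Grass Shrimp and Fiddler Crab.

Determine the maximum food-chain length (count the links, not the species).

One longest chain: Eelgrass → Fiddler Crab → Silverside.
It has 3 species and 2 links.

2 links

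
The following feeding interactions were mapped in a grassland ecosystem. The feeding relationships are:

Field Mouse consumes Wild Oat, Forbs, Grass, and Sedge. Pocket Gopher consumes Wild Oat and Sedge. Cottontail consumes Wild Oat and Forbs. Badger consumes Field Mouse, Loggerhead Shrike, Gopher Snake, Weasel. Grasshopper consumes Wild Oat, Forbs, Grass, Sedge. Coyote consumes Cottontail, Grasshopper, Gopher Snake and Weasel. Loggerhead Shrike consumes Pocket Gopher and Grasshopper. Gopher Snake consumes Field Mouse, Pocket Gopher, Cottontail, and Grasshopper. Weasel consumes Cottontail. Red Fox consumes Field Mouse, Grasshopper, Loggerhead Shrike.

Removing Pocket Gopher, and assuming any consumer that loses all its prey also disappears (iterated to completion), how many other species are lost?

Remove Pocket Gopher.
Every predator of it retains at least one other prey: Gopher Snake still has Grasshopper, Field Mouse, Cottontail; Loggerhead Shrike still has Grasshopper.
No consumer loses all prey, so no secondary extinctions occur.

0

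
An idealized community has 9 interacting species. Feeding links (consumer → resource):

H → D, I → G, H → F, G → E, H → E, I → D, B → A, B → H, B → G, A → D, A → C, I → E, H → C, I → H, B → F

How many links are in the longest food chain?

2 links

One longest chain: E → G → I.
It has 3 species and 2 links.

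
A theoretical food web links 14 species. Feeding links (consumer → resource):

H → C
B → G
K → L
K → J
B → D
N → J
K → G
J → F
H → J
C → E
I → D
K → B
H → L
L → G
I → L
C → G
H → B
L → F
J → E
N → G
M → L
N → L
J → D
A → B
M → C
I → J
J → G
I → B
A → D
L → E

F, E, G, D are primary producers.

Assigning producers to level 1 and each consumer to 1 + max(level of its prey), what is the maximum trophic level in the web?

Producers (level 1): F, E, G, D.
E → C → M gives M level 3.
No species has a prey at level 3, so no species reaches level 4.

3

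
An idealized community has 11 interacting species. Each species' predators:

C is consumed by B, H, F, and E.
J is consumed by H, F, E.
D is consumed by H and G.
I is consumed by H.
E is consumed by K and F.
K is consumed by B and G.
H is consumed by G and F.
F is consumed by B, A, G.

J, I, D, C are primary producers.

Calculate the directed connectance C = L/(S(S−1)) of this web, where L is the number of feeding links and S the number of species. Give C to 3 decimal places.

C = 0.173

The web has S = 11 species and L = 19 feeding links.
C = L / (S(S−1)) = 19 / 110 = 0.1727 ≈ 0.173.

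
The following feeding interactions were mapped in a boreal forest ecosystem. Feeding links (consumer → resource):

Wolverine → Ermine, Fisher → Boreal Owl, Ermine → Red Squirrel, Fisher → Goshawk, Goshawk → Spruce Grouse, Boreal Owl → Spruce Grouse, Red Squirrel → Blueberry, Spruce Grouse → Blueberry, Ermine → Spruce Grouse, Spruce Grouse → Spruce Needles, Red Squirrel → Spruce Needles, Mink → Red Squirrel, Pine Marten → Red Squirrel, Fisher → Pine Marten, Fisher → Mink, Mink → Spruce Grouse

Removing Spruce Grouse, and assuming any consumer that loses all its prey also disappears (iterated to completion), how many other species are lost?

Remove Spruce Grouse.
Round 1: Goshawk (all prey gone), Boreal Owl (all prey gone) → extinct.
No further losses. Total secondary extinctions: 2.

2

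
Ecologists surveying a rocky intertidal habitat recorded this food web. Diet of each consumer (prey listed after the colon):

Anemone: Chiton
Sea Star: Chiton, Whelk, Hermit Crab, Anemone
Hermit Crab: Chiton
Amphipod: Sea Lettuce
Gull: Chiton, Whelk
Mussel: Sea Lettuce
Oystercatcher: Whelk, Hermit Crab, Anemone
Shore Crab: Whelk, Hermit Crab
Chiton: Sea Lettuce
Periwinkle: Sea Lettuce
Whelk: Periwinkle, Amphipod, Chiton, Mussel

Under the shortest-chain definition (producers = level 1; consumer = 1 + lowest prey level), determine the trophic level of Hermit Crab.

Sea Lettuce is a producer → level 1.
Chiton eats Sea Lettuce → level 2.
Hermit Crab eats Chiton → level 3.
No prey of Hermit Crab is below level 2, so 3 is the minimum.

Trophic level 3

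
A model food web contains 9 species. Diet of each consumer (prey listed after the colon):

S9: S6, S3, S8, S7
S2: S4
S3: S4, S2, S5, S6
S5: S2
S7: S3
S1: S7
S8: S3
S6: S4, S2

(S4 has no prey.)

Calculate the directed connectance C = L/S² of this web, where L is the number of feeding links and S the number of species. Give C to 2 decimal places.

The web has S = 9 species and L = 15 feeding links.
C = L / S² = 15 / 81 = 0.1852 ≈ 0.19.

C = 0.19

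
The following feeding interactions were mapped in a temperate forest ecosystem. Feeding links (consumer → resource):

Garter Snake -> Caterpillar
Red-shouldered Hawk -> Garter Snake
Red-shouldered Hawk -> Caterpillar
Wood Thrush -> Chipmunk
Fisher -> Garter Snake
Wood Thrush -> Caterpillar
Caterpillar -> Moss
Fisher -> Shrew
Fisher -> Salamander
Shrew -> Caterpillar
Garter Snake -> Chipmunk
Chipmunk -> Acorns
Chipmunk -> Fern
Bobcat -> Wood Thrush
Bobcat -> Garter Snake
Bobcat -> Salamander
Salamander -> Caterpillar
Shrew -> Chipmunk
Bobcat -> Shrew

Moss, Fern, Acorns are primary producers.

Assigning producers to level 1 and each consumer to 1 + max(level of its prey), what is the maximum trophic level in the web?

Producers (level 1): Moss, Fern, Acorns.
Fern → Chipmunk → Garter Snake → Red-shouldered Hawk gives Red-shouldered Hawk level 4.
No species has a prey at level 4, so no species reaches level 5.

4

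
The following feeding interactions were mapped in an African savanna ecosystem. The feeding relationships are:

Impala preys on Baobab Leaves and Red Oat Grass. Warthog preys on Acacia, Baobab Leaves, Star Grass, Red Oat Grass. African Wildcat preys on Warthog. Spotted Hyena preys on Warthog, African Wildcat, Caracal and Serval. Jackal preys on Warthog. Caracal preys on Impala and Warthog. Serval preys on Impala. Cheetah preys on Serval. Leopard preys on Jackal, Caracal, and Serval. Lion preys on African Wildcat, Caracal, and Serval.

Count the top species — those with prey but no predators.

Top species (has prey, but nothing eats it): Leopard, Cheetah, Spotted Hyena, Lion.
Count: 4.

4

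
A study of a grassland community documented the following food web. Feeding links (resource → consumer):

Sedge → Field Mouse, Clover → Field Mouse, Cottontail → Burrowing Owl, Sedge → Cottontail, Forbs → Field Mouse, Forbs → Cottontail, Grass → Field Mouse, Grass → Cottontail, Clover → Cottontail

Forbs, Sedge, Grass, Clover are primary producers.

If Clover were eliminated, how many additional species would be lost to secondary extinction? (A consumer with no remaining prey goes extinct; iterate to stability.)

0

Remove Clover.
Every predator of it retains at least one other prey: Field Mouse still has Forbs, Sedge, Grass; Cottontail still has Forbs, Sedge, Grass.
No consumer loses all prey, so no secondary extinctions occur.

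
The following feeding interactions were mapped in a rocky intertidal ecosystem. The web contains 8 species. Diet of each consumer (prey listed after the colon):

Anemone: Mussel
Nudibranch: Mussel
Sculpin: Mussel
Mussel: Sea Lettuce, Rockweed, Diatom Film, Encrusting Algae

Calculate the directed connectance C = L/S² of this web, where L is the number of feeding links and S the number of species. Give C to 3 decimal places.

The web has S = 8 species and L = 7 feeding links.
C = L / S² = 7 / 64 = 0.1094 ≈ 0.109.

C = 0.109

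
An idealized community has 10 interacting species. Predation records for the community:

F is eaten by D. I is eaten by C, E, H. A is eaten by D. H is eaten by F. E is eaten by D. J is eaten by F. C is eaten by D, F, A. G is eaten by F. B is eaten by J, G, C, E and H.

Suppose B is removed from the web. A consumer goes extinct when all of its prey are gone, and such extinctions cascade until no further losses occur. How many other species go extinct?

2

Remove B.
Round 1: J (all prey gone), G (all prey gone) → extinct.
No further losses. Total secondary extinctions: 2.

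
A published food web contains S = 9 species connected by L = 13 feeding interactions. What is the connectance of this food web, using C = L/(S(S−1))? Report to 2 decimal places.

C = 0.18

The web has S = 9 species and L = 13 feeding links.
C = L / (S(S−1)) = 13 / 72 = 0.1806 ≈ 0.18.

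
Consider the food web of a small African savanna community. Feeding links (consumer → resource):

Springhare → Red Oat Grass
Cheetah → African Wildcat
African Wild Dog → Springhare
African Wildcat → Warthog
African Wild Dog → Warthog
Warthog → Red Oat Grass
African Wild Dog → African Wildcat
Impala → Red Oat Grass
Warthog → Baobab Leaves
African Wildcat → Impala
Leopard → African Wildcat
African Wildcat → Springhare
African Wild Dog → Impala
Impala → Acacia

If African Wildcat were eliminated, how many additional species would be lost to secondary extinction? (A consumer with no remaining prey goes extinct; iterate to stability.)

2

Remove African Wildcat.
Round 1: Leopard (all prey gone), Cheetah (all prey gone) → extinct.
No further losses. Total secondary extinctions: 2.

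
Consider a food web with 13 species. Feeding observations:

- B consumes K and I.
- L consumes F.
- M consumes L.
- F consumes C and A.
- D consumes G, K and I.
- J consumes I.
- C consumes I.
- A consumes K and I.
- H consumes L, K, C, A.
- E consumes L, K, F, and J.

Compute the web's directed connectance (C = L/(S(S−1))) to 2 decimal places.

The web has S = 13 species and L = 21 feeding links.
C = L / (S(S−1)) = 21 / 156 = 0.1346 ≈ 0.13.

C = 0.13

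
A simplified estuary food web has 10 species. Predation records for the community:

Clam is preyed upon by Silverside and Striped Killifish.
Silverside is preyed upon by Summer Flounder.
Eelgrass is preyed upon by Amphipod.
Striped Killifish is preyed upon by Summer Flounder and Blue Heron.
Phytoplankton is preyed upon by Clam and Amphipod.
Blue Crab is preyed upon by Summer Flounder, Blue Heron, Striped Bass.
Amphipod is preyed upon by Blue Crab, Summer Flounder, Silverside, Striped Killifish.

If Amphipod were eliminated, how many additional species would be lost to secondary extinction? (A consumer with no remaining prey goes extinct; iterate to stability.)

2

Remove Amphipod.
Round 1: Blue Crab (all prey gone) → extinct.
Round 2: Striped Bass (all prey gone) → extinct.
No further losses. Total secondary extinctions: 2.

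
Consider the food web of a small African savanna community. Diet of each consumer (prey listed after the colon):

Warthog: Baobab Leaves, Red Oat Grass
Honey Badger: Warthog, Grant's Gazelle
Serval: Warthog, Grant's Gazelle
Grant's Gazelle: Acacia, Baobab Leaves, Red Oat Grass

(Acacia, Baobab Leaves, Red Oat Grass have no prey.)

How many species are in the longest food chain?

3 species

One longest chain: Baobab Leaves → Warthog → Serval.
It has 3 species and 2 links.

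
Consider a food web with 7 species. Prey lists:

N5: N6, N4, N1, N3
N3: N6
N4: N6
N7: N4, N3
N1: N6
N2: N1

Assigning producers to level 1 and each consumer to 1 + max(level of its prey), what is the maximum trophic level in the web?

3

Producers (level 1): N6.
N6 → N1 → N2 gives N2 level 3.
No species has a prey at level 3, so no species reaches level 4.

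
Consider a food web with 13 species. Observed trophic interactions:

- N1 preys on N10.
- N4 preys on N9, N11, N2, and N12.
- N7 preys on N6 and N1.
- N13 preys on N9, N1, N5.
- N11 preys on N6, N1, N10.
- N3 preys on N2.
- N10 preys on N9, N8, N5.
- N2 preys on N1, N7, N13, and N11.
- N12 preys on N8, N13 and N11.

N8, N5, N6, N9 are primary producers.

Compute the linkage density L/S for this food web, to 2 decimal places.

There are L = 24 links among S = 13 species.
L/S = 24/13 = 1.8462 ≈ 1.85.

L/S = 1.85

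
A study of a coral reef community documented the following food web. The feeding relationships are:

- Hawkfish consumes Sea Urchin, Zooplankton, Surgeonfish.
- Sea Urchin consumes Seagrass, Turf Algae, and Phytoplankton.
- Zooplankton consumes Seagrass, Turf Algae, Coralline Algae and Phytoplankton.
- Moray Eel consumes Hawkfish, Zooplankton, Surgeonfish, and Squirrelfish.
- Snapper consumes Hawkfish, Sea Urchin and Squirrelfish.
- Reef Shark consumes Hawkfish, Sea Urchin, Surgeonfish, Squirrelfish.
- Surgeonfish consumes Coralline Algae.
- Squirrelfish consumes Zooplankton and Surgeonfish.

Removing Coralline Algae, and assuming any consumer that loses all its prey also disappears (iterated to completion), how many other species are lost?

Remove Coralline Algae.
Round 1: Surgeonfish (all prey gone) → extinct.
No further losses. Total secondary extinctions: 1.

1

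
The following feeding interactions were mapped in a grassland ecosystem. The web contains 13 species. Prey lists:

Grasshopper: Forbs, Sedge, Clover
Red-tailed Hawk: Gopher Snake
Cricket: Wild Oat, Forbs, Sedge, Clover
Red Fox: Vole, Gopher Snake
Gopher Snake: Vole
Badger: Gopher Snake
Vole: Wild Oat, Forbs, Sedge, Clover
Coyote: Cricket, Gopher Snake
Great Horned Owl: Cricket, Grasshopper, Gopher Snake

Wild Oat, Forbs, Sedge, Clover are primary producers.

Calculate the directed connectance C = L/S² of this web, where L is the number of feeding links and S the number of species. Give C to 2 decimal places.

C = 0.12

The web has S = 13 species and L = 21 feeding links.
C = L / S² = 21 / 169 = 0.1243 ≈ 0.12.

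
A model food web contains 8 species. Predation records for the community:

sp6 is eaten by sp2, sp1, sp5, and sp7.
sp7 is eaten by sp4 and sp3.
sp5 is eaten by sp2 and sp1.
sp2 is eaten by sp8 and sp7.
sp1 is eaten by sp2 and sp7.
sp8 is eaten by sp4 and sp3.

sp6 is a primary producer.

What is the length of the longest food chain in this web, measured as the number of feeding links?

5 links

One longest chain: sp6 → sp5 → sp1 → sp2 → sp8 → sp3.
It has 6 species and 5 links.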